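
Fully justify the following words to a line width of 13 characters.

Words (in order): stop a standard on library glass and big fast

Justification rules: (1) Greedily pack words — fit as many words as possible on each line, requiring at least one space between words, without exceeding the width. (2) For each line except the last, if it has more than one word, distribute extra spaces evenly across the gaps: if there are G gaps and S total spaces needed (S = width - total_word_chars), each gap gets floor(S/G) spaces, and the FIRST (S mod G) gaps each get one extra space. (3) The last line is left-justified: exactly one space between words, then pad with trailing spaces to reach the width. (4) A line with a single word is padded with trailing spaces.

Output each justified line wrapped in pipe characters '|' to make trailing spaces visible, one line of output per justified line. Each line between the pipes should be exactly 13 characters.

Answer: |stop        a|
|standard   on|
|library glass|
|and big fast |

Derivation:
Line 1: ['stop', 'a'] (min_width=6, slack=7)
Line 2: ['standard', 'on'] (min_width=11, slack=2)
Line 3: ['library', 'glass'] (min_width=13, slack=0)
Line 4: ['and', 'big', 'fast'] (min_width=12, slack=1)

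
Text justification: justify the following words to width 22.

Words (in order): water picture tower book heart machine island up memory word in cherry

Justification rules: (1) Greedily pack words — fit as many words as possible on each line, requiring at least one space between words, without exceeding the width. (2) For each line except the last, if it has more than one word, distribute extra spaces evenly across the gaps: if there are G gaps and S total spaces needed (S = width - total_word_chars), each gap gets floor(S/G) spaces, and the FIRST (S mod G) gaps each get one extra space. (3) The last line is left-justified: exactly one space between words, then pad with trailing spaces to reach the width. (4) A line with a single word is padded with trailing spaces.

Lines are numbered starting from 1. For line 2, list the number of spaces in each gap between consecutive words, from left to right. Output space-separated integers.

Answer: 3 3

Derivation:
Line 1: ['water', 'picture', 'tower'] (min_width=19, slack=3)
Line 2: ['book', 'heart', 'machine'] (min_width=18, slack=4)
Line 3: ['island', 'up', 'memory', 'word'] (min_width=21, slack=1)
Line 4: ['in', 'cherry'] (min_width=9, slack=13)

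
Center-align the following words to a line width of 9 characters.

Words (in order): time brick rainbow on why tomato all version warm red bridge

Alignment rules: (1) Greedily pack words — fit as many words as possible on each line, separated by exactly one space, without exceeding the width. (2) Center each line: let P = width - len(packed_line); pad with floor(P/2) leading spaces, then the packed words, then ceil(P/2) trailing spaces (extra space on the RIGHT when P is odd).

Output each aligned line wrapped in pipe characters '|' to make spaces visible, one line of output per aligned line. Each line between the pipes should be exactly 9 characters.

Line 1: ['time'] (min_width=4, slack=5)
Line 2: ['brick'] (min_width=5, slack=4)
Line 3: ['rainbow'] (min_width=7, slack=2)
Line 4: ['on', 'why'] (min_width=6, slack=3)
Line 5: ['tomato'] (min_width=6, slack=3)
Line 6: ['all'] (min_width=3, slack=6)
Line 7: ['version'] (min_width=7, slack=2)
Line 8: ['warm', 'red'] (min_width=8, slack=1)
Line 9: ['bridge'] (min_width=6, slack=3)

Answer: |  time   |
|  brick  |
| rainbow |
| on why  |
| tomato  |
|   all   |
| version |
|warm red |
| bridge  |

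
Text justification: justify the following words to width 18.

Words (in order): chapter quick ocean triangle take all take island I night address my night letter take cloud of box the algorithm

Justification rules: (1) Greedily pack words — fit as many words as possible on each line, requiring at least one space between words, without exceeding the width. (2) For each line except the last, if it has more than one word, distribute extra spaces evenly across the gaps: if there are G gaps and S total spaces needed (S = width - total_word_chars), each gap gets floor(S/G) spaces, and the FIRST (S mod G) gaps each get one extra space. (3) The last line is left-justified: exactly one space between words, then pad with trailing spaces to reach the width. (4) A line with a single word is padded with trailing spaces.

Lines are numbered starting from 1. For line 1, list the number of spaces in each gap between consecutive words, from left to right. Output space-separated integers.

Answer: 6

Derivation:
Line 1: ['chapter', 'quick'] (min_width=13, slack=5)
Line 2: ['ocean', 'triangle'] (min_width=14, slack=4)
Line 3: ['take', 'all', 'take'] (min_width=13, slack=5)
Line 4: ['island', 'I', 'night'] (min_width=14, slack=4)
Line 5: ['address', 'my', 'night'] (min_width=16, slack=2)
Line 6: ['letter', 'take', 'cloud'] (min_width=17, slack=1)
Line 7: ['of', 'box', 'the'] (min_width=10, slack=8)
Line 8: ['algorithm'] (min_width=9, slack=9)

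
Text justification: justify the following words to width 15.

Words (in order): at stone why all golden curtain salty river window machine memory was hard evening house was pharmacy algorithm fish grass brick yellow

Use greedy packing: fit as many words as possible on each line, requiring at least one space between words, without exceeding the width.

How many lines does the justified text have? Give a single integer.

Answer: 11

Derivation:
Line 1: ['at', 'stone', 'why'] (min_width=12, slack=3)
Line 2: ['all', 'golden'] (min_width=10, slack=5)
Line 3: ['curtain', 'salty'] (min_width=13, slack=2)
Line 4: ['river', 'window'] (min_width=12, slack=3)
Line 5: ['machine', 'memory'] (min_width=14, slack=1)
Line 6: ['was', 'hard'] (min_width=8, slack=7)
Line 7: ['evening', 'house'] (min_width=13, slack=2)
Line 8: ['was', 'pharmacy'] (min_width=12, slack=3)
Line 9: ['algorithm', 'fish'] (min_width=14, slack=1)
Line 10: ['grass', 'brick'] (min_width=11, slack=4)
Line 11: ['yellow'] (min_width=6, slack=9)
Total lines: 11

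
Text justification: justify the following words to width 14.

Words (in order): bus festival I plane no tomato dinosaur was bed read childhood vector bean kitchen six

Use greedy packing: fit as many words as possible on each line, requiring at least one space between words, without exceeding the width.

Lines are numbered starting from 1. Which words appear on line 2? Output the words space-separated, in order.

Line 1: ['bus', 'festival', 'I'] (min_width=14, slack=0)
Line 2: ['plane', 'no'] (min_width=8, slack=6)
Line 3: ['tomato'] (min_width=6, slack=8)
Line 4: ['dinosaur', 'was'] (min_width=12, slack=2)
Line 5: ['bed', 'read'] (min_width=8, slack=6)
Line 6: ['childhood'] (min_width=9, slack=5)
Line 7: ['vector', 'bean'] (min_width=11, slack=3)
Line 8: ['kitchen', 'six'] (min_width=11, slack=3)

Answer: plane no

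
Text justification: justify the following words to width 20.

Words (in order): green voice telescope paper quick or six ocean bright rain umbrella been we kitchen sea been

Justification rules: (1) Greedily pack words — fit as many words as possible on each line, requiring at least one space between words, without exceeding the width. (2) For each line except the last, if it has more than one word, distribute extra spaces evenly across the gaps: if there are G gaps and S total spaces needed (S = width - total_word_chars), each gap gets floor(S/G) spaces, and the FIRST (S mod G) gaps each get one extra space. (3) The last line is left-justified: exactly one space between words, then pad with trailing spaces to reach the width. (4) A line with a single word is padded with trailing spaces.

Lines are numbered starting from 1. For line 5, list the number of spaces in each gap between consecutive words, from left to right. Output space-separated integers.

Answer: 2 1 1

Derivation:
Line 1: ['green', 'voice'] (min_width=11, slack=9)
Line 2: ['telescope', 'paper'] (min_width=15, slack=5)
Line 3: ['quick', 'or', 'six', 'ocean'] (min_width=18, slack=2)
Line 4: ['bright', 'rain', 'umbrella'] (min_width=20, slack=0)
Line 5: ['been', 'we', 'kitchen', 'sea'] (min_width=19, slack=1)
Line 6: ['been'] (min_width=4, slack=16)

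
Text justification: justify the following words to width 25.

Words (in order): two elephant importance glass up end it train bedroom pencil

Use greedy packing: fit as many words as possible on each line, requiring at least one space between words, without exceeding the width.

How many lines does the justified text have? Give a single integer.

Answer: 3

Derivation:
Line 1: ['two', 'elephant', 'importance'] (min_width=23, slack=2)
Line 2: ['glass', 'up', 'end', 'it', 'train'] (min_width=21, slack=4)
Line 3: ['bedroom', 'pencil'] (min_width=14, slack=11)
Total lines: 3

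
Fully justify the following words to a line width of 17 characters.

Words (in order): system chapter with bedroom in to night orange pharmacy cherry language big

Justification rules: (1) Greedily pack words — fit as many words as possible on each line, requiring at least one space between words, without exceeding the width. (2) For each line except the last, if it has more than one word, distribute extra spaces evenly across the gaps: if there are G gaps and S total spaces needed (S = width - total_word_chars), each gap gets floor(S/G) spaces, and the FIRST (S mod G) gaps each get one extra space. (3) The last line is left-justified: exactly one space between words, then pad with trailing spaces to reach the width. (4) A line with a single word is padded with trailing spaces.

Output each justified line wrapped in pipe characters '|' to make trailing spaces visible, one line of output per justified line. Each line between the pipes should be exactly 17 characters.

Answer: |system    chapter|
|with  bedroom  in|
|to  night  orange|
|pharmacy   cherry|
|language big     |

Derivation:
Line 1: ['system', 'chapter'] (min_width=14, slack=3)
Line 2: ['with', 'bedroom', 'in'] (min_width=15, slack=2)
Line 3: ['to', 'night', 'orange'] (min_width=15, slack=2)
Line 4: ['pharmacy', 'cherry'] (min_width=15, slack=2)
Line 5: ['language', 'big'] (min_width=12, slack=5)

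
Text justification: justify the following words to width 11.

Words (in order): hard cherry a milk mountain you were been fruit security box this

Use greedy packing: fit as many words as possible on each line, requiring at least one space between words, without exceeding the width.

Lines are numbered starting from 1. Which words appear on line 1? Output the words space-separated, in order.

Answer: hard cherry

Derivation:
Line 1: ['hard', 'cherry'] (min_width=11, slack=0)
Line 2: ['a', 'milk'] (min_width=6, slack=5)
Line 3: ['mountain'] (min_width=8, slack=3)
Line 4: ['you', 'were'] (min_width=8, slack=3)
Line 5: ['been', 'fruit'] (min_width=10, slack=1)
Line 6: ['security'] (min_width=8, slack=3)
Line 7: ['box', 'this'] (min_width=8, slack=3)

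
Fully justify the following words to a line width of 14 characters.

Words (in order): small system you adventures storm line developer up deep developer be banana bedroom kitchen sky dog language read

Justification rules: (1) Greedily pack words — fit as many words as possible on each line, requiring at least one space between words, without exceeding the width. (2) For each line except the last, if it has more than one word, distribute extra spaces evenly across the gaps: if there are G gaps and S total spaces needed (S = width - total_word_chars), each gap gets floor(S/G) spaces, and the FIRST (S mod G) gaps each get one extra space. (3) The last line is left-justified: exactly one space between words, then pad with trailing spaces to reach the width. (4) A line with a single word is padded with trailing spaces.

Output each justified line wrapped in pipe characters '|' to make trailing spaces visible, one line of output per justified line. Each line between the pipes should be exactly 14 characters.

Answer: |small   system|
|you adventures|
|storm     line|
|developer   up|
|deep developer|
|be      banana|
|bedroom       |
|kitchen    sky|
|dog   language|
|read          |

Derivation:
Line 1: ['small', 'system'] (min_width=12, slack=2)
Line 2: ['you', 'adventures'] (min_width=14, slack=0)
Line 3: ['storm', 'line'] (min_width=10, slack=4)
Line 4: ['developer', 'up'] (min_width=12, slack=2)
Line 5: ['deep', 'developer'] (min_width=14, slack=0)
Line 6: ['be', 'banana'] (min_width=9, slack=5)
Line 7: ['bedroom'] (min_width=7, slack=7)
Line 8: ['kitchen', 'sky'] (min_width=11, slack=3)
Line 9: ['dog', 'language'] (min_width=12, slack=2)
Line 10: ['read'] (min_width=4, slack=10)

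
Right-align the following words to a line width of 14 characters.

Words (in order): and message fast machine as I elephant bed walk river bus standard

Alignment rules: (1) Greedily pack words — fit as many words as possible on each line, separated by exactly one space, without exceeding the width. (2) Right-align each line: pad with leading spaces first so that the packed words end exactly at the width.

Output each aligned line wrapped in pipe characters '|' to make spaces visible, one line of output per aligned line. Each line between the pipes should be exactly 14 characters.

Line 1: ['and', 'message'] (min_width=11, slack=3)
Line 2: ['fast', 'machine'] (min_width=12, slack=2)
Line 3: ['as', 'I', 'elephant'] (min_width=13, slack=1)
Line 4: ['bed', 'walk', 'river'] (min_width=14, slack=0)
Line 5: ['bus', 'standard'] (min_width=12, slack=2)

Answer: |   and message|
|  fast machine|
| as I elephant|
|bed walk river|
|  bus standard|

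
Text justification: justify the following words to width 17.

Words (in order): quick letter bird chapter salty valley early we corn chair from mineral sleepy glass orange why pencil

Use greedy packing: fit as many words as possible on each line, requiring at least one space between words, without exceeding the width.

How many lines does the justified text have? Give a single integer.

Line 1: ['quick', 'letter', 'bird'] (min_width=17, slack=0)
Line 2: ['chapter', 'salty'] (min_width=13, slack=4)
Line 3: ['valley', 'early', 'we'] (min_width=15, slack=2)
Line 4: ['corn', 'chair', 'from'] (min_width=15, slack=2)
Line 5: ['mineral', 'sleepy'] (min_width=14, slack=3)
Line 6: ['glass', 'orange', 'why'] (min_width=16, slack=1)
Line 7: ['pencil'] (min_width=6, slack=11)
Total lines: 7

Answer: 7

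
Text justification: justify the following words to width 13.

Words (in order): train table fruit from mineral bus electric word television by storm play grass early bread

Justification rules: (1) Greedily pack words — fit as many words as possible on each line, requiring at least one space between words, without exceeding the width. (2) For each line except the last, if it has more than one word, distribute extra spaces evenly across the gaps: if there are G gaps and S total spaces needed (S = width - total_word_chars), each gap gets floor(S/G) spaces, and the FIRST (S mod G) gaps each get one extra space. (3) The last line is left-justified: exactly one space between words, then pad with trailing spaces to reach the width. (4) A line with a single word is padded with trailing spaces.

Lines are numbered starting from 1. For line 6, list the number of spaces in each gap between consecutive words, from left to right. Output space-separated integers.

Answer: 4

Derivation:
Line 1: ['train', 'table'] (min_width=11, slack=2)
Line 2: ['fruit', 'from'] (min_width=10, slack=3)
Line 3: ['mineral', 'bus'] (min_width=11, slack=2)
Line 4: ['electric', 'word'] (min_width=13, slack=0)
Line 5: ['television', 'by'] (min_width=13, slack=0)
Line 6: ['storm', 'play'] (min_width=10, slack=3)
Line 7: ['grass', 'early'] (min_width=11, slack=2)
Line 8: ['bread'] (min_width=5, slack=8)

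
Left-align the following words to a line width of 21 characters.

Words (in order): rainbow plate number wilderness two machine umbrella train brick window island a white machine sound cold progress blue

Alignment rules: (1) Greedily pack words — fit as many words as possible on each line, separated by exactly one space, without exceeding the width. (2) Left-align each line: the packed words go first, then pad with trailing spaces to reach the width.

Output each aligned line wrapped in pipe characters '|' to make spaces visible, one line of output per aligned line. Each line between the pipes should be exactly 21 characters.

Line 1: ['rainbow', 'plate', 'number'] (min_width=20, slack=1)
Line 2: ['wilderness', 'two'] (min_width=14, slack=7)
Line 3: ['machine', 'umbrella'] (min_width=16, slack=5)
Line 4: ['train', 'brick', 'window'] (min_width=18, slack=3)
Line 5: ['island', 'a', 'white'] (min_width=14, slack=7)
Line 6: ['machine', 'sound', 'cold'] (min_width=18, slack=3)
Line 7: ['progress', 'blue'] (min_width=13, slack=8)

Answer: |rainbow plate number |
|wilderness two       |
|machine umbrella     |
|train brick window   |
|island a white       |
|machine sound cold   |
|progress blue        |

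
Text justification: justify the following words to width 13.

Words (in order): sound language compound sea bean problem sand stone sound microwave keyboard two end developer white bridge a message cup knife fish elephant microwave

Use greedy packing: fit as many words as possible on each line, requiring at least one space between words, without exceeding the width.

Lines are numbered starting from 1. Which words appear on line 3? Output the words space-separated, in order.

Line 1: ['sound'] (min_width=5, slack=8)
Line 2: ['language'] (min_width=8, slack=5)
Line 3: ['compound', 'sea'] (min_width=12, slack=1)
Line 4: ['bean', 'problem'] (min_width=12, slack=1)
Line 5: ['sand', 'stone'] (min_width=10, slack=3)
Line 6: ['sound'] (min_width=5, slack=8)
Line 7: ['microwave'] (min_width=9, slack=4)
Line 8: ['keyboard', 'two'] (min_width=12, slack=1)
Line 9: ['end', 'developer'] (min_width=13, slack=0)
Line 10: ['white', 'bridge'] (min_width=12, slack=1)
Line 11: ['a', 'message', 'cup'] (min_width=13, slack=0)
Line 12: ['knife', 'fish'] (min_width=10, slack=3)
Line 13: ['elephant'] (min_width=8, slack=5)
Line 14: ['microwave'] (min_width=9, slack=4)

Answer: compound sea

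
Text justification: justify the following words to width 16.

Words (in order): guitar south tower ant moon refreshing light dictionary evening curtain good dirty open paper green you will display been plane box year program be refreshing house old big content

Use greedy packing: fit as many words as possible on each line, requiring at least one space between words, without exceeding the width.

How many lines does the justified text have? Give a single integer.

Line 1: ['guitar', 'south'] (min_width=12, slack=4)
Line 2: ['tower', 'ant', 'moon'] (min_width=14, slack=2)
Line 3: ['refreshing', 'light'] (min_width=16, slack=0)
Line 4: ['dictionary'] (min_width=10, slack=6)
Line 5: ['evening', 'curtain'] (min_width=15, slack=1)
Line 6: ['good', 'dirty', 'open'] (min_width=15, slack=1)
Line 7: ['paper', 'green', 'you'] (min_width=15, slack=1)
Line 8: ['will', 'display'] (min_width=12, slack=4)
Line 9: ['been', 'plane', 'box'] (min_width=14, slack=2)
Line 10: ['year', 'program', 'be'] (min_width=15, slack=1)
Line 11: ['refreshing', 'house'] (min_width=16, slack=0)
Line 12: ['old', 'big', 'content'] (min_width=15, slack=1)
Total lines: 12

Answer: 12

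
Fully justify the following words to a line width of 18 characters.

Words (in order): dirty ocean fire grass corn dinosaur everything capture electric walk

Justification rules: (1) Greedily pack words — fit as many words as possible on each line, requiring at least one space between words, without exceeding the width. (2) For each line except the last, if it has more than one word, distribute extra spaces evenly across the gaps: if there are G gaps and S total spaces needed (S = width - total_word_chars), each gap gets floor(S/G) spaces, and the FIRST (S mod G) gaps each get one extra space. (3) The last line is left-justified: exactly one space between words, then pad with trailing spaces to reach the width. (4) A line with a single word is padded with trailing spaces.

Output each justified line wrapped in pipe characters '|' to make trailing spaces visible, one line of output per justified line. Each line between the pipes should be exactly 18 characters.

Line 1: ['dirty', 'ocean', 'fire'] (min_width=16, slack=2)
Line 2: ['grass', 'corn'] (min_width=10, slack=8)
Line 3: ['dinosaur'] (min_width=8, slack=10)
Line 4: ['everything', 'capture'] (min_width=18, slack=0)
Line 5: ['electric', 'walk'] (min_width=13, slack=5)

Answer: |dirty  ocean  fire|
|grass         corn|
|dinosaur          |
|everything capture|
|electric walk     |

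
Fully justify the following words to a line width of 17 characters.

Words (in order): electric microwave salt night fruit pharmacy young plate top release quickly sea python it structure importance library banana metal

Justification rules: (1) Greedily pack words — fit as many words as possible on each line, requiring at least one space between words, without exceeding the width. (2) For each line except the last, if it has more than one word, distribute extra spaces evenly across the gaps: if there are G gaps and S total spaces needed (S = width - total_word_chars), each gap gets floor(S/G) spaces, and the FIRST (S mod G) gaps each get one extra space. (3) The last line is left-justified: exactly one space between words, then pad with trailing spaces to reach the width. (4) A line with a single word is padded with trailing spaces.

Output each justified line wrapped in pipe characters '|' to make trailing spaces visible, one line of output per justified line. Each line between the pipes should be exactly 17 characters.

Line 1: ['electric'] (min_width=8, slack=9)
Line 2: ['microwave', 'salt'] (min_width=14, slack=3)
Line 3: ['night', 'fruit'] (min_width=11, slack=6)
Line 4: ['pharmacy', 'young'] (min_width=14, slack=3)
Line 5: ['plate', 'top', 'release'] (min_width=17, slack=0)
Line 6: ['quickly', 'sea'] (min_width=11, slack=6)
Line 7: ['python', 'it'] (min_width=9, slack=8)
Line 8: ['structure'] (min_width=9, slack=8)
Line 9: ['importance'] (min_width=10, slack=7)
Line 10: ['library', 'banana'] (min_width=14, slack=3)
Line 11: ['metal'] (min_width=5, slack=12)

Answer: |electric         |
|microwave    salt|
|night       fruit|
|pharmacy    young|
|plate top release|
|quickly       sea|
|python         it|
|structure        |
|importance       |
|library    banana|
|metal            |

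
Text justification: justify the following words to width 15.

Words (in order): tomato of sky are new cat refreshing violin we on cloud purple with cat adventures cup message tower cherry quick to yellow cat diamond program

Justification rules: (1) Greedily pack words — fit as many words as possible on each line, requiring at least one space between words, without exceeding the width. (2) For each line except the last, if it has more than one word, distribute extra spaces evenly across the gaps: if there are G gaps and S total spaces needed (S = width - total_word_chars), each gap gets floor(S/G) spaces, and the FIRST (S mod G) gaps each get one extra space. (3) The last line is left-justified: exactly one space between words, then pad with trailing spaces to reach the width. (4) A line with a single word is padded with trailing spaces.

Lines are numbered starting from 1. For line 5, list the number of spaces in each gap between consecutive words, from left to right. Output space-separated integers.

Line 1: ['tomato', 'of', 'sky'] (min_width=13, slack=2)
Line 2: ['are', 'new', 'cat'] (min_width=11, slack=4)
Line 3: ['refreshing'] (min_width=10, slack=5)
Line 4: ['violin', 'we', 'on'] (min_width=12, slack=3)
Line 5: ['cloud', 'purple'] (min_width=12, slack=3)
Line 6: ['with', 'cat'] (min_width=8, slack=7)
Line 7: ['adventures', 'cup'] (min_width=14, slack=1)
Line 8: ['message', 'tower'] (min_width=13, slack=2)
Line 9: ['cherry', 'quick', 'to'] (min_width=15, slack=0)
Line 10: ['yellow', 'cat'] (min_width=10, slack=5)
Line 11: ['diamond', 'program'] (min_width=15, slack=0)

Answer: 4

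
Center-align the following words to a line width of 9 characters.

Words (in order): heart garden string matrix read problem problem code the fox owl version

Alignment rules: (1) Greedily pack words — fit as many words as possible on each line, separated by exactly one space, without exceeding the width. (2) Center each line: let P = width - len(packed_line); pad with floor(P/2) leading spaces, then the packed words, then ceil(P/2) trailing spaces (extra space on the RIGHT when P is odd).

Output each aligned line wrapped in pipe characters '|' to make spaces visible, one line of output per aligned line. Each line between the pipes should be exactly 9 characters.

Line 1: ['heart'] (min_width=5, slack=4)
Line 2: ['garden'] (min_width=6, slack=3)
Line 3: ['string'] (min_width=6, slack=3)
Line 4: ['matrix'] (min_width=6, slack=3)
Line 5: ['read'] (min_width=4, slack=5)
Line 6: ['problem'] (min_width=7, slack=2)
Line 7: ['problem'] (min_width=7, slack=2)
Line 8: ['code', 'the'] (min_width=8, slack=1)
Line 9: ['fox', 'owl'] (min_width=7, slack=2)
Line 10: ['version'] (min_width=7, slack=2)

Answer: |  heart  |
| garden  |
| string  |
| matrix  |
|  read   |
| problem |
| problem |
|code the |
| fox owl |
| version |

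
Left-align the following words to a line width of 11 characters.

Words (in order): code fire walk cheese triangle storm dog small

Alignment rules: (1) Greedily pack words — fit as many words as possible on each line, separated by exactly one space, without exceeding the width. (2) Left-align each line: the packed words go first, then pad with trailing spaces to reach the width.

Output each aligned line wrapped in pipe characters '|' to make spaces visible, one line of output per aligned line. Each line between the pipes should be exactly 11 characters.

Line 1: ['code', 'fire'] (min_width=9, slack=2)
Line 2: ['walk', 'cheese'] (min_width=11, slack=0)
Line 3: ['triangle'] (min_width=8, slack=3)
Line 4: ['storm', 'dog'] (min_width=9, slack=2)
Line 5: ['small'] (min_width=5, slack=6)

Answer: |code fire  |
|walk cheese|
|triangle   |
|storm dog  |
|small      |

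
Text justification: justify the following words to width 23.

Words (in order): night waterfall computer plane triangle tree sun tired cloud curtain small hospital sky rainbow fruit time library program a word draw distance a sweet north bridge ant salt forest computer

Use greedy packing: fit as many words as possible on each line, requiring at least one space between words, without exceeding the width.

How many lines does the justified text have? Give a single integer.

Line 1: ['night', 'waterfall'] (min_width=15, slack=8)
Line 2: ['computer', 'plane', 'triangle'] (min_width=23, slack=0)
Line 3: ['tree', 'sun', 'tired', 'cloud'] (min_width=20, slack=3)
Line 4: ['curtain', 'small', 'hospital'] (min_width=22, slack=1)
Line 5: ['sky', 'rainbow', 'fruit', 'time'] (min_width=22, slack=1)
Line 6: ['library', 'program', 'a', 'word'] (min_width=22, slack=1)
Line 7: ['draw', 'distance', 'a', 'sweet'] (min_width=21, slack=2)
Line 8: ['north', 'bridge', 'ant', 'salt'] (min_width=21, slack=2)
Line 9: ['forest', 'computer'] (min_width=15, slack=8)
Total lines: 9

Answer: 9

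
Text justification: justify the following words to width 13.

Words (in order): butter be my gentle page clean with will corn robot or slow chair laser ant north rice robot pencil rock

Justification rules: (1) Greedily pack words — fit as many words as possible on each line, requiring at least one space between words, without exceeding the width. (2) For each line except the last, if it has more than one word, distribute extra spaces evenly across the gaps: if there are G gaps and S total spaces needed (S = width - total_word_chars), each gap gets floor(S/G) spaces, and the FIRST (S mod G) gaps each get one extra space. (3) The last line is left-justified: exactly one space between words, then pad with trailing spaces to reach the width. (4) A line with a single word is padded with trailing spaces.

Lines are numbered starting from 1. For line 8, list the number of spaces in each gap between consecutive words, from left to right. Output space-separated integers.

Line 1: ['butter', 'be', 'my'] (min_width=12, slack=1)
Line 2: ['gentle', 'page'] (min_width=11, slack=2)
Line 3: ['clean', 'with'] (min_width=10, slack=3)
Line 4: ['will', 'corn'] (min_width=9, slack=4)
Line 5: ['robot', 'or', 'slow'] (min_width=13, slack=0)
Line 6: ['chair', 'laser'] (min_width=11, slack=2)
Line 7: ['ant', 'north'] (min_width=9, slack=4)
Line 8: ['rice', 'robot'] (min_width=10, slack=3)
Line 9: ['pencil', 'rock'] (min_width=11, slack=2)

Answer: 4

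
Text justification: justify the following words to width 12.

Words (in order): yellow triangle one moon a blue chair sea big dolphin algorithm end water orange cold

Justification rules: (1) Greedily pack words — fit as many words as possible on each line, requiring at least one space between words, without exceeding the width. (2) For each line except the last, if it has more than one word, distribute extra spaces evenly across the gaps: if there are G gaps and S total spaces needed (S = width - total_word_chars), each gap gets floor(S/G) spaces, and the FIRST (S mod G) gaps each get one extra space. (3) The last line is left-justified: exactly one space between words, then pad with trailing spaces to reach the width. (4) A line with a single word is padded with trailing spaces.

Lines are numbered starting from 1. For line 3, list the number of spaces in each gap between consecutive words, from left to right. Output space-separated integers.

Line 1: ['yellow'] (min_width=6, slack=6)
Line 2: ['triangle', 'one'] (min_width=12, slack=0)
Line 3: ['moon', 'a', 'blue'] (min_width=11, slack=1)
Line 4: ['chair', 'sea'] (min_width=9, slack=3)
Line 5: ['big', 'dolphin'] (min_width=11, slack=1)
Line 6: ['algorithm'] (min_width=9, slack=3)
Line 7: ['end', 'water'] (min_width=9, slack=3)
Line 8: ['orange', 'cold'] (min_width=11, slack=1)

Answer: 2 1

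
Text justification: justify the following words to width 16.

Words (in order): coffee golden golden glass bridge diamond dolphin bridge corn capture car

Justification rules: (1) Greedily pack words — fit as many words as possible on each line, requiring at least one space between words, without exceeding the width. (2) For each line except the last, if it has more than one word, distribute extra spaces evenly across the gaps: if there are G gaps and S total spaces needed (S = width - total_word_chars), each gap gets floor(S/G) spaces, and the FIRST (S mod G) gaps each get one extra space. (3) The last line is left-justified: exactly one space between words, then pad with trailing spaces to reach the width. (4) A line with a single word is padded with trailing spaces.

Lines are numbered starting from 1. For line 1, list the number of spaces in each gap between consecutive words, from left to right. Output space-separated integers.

Line 1: ['coffee', 'golden'] (min_width=13, slack=3)
Line 2: ['golden', 'glass'] (min_width=12, slack=4)
Line 3: ['bridge', 'diamond'] (min_width=14, slack=2)
Line 4: ['dolphin', 'bridge'] (min_width=14, slack=2)
Line 5: ['corn', 'capture', 'car'] (min_width=16, slack=0)

Answer: 4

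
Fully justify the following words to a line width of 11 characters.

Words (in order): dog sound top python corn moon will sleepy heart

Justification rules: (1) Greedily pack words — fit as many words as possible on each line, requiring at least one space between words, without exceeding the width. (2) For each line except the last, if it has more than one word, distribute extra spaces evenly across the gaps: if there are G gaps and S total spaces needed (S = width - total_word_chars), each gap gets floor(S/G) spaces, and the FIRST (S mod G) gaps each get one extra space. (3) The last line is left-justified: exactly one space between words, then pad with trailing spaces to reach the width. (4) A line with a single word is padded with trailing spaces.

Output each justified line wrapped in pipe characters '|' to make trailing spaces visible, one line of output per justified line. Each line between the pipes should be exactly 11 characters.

Answer: |dog   sound|
|top  python|
|corn   moon|
|will sleepy|
|heart      |

Derivation:
Line 1: ['dog', 'sound'] (min_width=9, slack=2)
Line 2: ['top', 'python'] (min_width=10, slack=1)
Line 3: ['corn', 'moon'] (min_width=9, slack=2)
Line 4: ['will', 'sleepy'] (min_width=11, slack=0)
Line 5: ['heart'] (min_width=5, slack=6)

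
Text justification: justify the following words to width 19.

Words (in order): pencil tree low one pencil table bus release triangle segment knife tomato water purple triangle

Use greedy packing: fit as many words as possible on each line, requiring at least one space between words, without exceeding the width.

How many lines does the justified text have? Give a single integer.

Line 1: ['pencil', 'tree', 'low', 'one'] (min_width=19, slack=0)
Line 2: ['pencil', 'table', 'bus'] (min_width=16, slack=3)
Line 3: ['release', 'triangle'] (min_width=16, slack=3)
Line 4: ['segment', 'knife'] (min_width=13, slack=6)
Line 5: ['tomato', 'water', 'purple'] (min_width=19, slack=0)
Line 6: ['triangle'] (min_width=8, slack=11)
Total lines: 6

Answer: 6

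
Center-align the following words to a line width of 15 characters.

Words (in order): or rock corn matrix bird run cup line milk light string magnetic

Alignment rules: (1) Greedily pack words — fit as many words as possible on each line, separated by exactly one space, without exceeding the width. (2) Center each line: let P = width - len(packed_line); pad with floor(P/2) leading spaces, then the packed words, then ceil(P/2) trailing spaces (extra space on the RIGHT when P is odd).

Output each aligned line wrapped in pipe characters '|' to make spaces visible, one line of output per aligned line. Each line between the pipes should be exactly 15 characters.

Line 1: ['or', 'rock', 'corn'] (min_width=12, slack=3)
Line 2: ['matrix', 'bird', 'run'] (min_width=15, slack=0)
Line 3: ['cup', 'line', 'milk'] (min_width=13, slack=2)
Line 4: ['light', 'string'] (min_width=12, slack=3)
Line 5: ['magnetic'] (min_width=8, slack=7)

Answer: | or rock corn  |
|matrix bird run|
| cup line milk |
| light string  |
|   magnetic    |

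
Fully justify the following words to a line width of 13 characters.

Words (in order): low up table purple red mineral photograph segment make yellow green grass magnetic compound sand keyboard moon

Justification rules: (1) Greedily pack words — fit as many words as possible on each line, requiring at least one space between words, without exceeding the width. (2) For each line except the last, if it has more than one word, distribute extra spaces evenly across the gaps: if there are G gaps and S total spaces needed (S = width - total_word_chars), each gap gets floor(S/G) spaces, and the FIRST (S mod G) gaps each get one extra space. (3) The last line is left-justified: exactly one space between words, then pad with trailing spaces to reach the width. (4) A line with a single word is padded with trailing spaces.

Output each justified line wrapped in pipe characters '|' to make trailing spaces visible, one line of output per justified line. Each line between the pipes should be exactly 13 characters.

Answer: |low  up table|
|purple    red|
|mineral      |
|photograph   |
|segment  make|
|yellow  green|
|grass        |
|magnetic     |
|compound sand|
|keyboard moon|

Derivation:
Line 1: ['low', 'up', 'table'] (min_width=12, slack=1)
Line 2: ['purple', 'red'] (min_width=10, slack=3)
Line 3: ['mineral'] (min_width=7, slack=6)
Line 4: ['photograph'] (min_width=10, slack=3)
Line 5: ['segment', 'make'] (min_width=12, slack=1)
Line 6: ['yellow', 'green'] (min_width=12, slack=1)
Line 7: ['grass'] (min_width=5, slack=8)
Line 8: ['magnetic'] (min_width=8, slack=5)
Line 9: ['compound', 'sand'] (min_width=13, slack=0)
Line 10: ['keyboard', 'moon'] (min_width=13, slack=0)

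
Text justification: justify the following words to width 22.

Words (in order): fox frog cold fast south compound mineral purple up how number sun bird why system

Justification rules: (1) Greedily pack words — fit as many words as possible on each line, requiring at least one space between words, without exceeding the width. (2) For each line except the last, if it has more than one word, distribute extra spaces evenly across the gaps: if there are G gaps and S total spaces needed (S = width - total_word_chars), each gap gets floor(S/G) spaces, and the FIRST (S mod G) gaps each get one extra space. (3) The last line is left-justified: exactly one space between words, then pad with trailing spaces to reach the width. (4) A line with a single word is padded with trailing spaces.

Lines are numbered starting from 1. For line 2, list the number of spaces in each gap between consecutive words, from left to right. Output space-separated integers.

Answer: 1 1

Derivation:
Line 1: ['fox', 'frog', 'cold', 'fast'] (min_width=18, slack=4)
Line 2: ['south', 'compound', 'mineral'] (min_width=22, slack=0)
Line 3: ['purple', 'up', 'how', 'number'] (min_width=20, slack=2)
Line 4: ['sun', 'bird', 'why', 'system'] (min_width=19, slack=3)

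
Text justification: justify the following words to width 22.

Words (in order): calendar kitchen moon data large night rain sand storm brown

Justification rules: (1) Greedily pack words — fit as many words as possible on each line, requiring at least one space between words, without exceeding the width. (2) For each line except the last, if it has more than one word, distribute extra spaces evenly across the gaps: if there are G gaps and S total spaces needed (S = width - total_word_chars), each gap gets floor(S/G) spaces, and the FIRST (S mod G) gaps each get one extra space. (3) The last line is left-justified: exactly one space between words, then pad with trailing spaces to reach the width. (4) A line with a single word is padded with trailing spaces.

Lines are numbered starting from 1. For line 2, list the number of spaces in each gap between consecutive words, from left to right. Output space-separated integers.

Line 1: ['calendar', 'kitchen', 'moon'] (min_width=21, slack=1)
Line 2: ['data', 'large', 'night', 'rain'] (min_width=21, slack=1)
Line 3: ['sand', 'storm', 'brown'] (min_width=16, slack=6)

Answer: 2 1 1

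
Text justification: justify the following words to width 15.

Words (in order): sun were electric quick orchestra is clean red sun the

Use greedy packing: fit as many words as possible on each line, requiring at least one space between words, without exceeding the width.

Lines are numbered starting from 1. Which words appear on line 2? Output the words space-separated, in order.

Line 1: ['sun', 'were'] (min_width=8, slack=7)
Line 2: ['electric', 'quick'] (min_width=14, slack=1)
Line 3: ['orchestra', 'is'] (min_width=12, slack=3)
Line 4: ['clean', 'red', 'sun'] (min_width=13, slack=2)
Line 5: ['the'] (min_width=3, slack=12)

Answer: electric quick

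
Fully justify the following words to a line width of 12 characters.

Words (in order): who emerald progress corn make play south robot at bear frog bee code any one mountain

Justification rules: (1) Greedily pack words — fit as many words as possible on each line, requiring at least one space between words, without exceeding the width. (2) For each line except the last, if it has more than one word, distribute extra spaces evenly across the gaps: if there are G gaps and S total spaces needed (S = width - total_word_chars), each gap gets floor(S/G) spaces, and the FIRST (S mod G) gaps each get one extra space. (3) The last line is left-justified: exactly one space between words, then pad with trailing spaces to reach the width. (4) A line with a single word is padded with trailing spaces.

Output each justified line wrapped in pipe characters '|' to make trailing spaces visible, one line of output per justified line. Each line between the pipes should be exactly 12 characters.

Line 1: ['who', 'emerald'] (min_width=11, slack=1)
Line 2: ['progress'] (min_width=8, slack=4)
Line 3: ['corn', 'make'] (min_width=9, slack=3)
Line 4: ['play', 'south'] (min_width=10, slack=2)
Line 5: ['robot', 'at'] (min_width=8, slack=4)
Line 6: ['bear', 'frog'] (min_width=9, slack=3)
Line 7: ['bee', 'code', 'any'] (min_width=12, slack=0)
Line 8: ['one', 'mountain'] (min_width=12, slack=0)

Answer: |who  emerald|
|progress    |
|corn    make|
|play   south|
|robot     at|
|bear    frog|
|bee code any|
|one mountain|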